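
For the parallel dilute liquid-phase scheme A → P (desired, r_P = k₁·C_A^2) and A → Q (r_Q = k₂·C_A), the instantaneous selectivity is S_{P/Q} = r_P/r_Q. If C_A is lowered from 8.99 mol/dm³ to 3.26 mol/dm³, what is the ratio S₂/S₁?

S_{P/Q} = (k₁/k₂)·C_A, so S₂/S₁ = (C_{A,2}/C_{A,1}).
= 3.26/8.99 = 0.363.
Selectivity toward P falls as C_A falls — high-concentration operation is favoured.

0.363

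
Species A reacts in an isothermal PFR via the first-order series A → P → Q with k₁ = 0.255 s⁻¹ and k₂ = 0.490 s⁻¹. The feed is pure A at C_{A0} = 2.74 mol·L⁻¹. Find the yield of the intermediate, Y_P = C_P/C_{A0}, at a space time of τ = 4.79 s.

For first-order series with pure A initially, C_P(τ) = k₁C_{A0}/(k₂−k₁)·(e^(−k₁τ) − e^(−k₂τ)).
e^(−k₁τ) = e^(−0.255×4.79) = e^(−1.221) = 0.2948; e^(−k₂τ) = e^(−2.347) = 0.09565.
C_P = 0.255×2.74/(0.490−0.255) × (0.2948−0.09565) = 2.973×0.1992 = 0.5921 mol·L⁻¹.
Y_P = C_P/C_{A0} = 0.5921/2.74 = 0.216.

0.216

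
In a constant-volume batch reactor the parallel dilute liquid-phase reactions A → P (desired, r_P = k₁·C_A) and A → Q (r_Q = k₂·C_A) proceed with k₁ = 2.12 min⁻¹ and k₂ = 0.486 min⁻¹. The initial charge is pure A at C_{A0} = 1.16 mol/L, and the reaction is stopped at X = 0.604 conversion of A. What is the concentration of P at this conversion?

C_A = C_{A0}(1−X) = 0.4594 mol/L.
Both paths are first order in A, so the instantaneous fraction to P is constant: dC_P/d(−C_A) = k₁/(k₁+k₂) = 0.8135.
C_P = 0.8135·(C_{A0}−C_A) = 0.8135×0.7006 = 0.570 mol/L.

0.570 mol/L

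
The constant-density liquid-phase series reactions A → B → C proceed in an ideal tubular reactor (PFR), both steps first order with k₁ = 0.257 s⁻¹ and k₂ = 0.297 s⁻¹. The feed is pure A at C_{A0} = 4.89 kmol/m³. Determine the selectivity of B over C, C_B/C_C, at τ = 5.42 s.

Solving the coupled first-order balances gives C_B(τ) = [k₁/(k₂−k₁)]·C_{A0}·(e^(−k₁τ) − e^(−k₂τ)).
e^(−k₁τ) = e^(−0.257×5.42) = e^(−1.393) = 0.2483; e^(−k₂τ) = e^(−1.610) = 0.1999.
C_B = 0.257×4.89/(0.297−0.257) × (0.2483−0.1999) = 31.42×0.04840 = 1.521 kmol/m³.
C_A = C_{A0}e^(−k₁τ) = 1.214 kmol/m³, so C_C = C_{A0}−C_A−C_B = 2.155 kmol/m³; C_B/C_C = 0.706.

0.706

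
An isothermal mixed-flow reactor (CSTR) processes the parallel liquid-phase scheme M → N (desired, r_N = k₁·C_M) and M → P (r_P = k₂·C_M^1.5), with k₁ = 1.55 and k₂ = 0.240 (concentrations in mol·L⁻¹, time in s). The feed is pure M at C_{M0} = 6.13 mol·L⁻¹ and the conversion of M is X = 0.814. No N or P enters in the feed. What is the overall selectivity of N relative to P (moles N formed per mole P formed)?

6.05

Exit C_M = C_{M0}(1−X) = 6.13×0.186 = 1.140 mol·L⁻¹.
In a CSTR the entire volume is at exit conditions, so r_N = 1.55×1.140 = 1.767 and r_P = 0.240×1.140^1.5 = 0.2922.
Overall selectivity = C_N/C_P = r_Nτ/(r_Pτ) = r_N/r_P = 6.05.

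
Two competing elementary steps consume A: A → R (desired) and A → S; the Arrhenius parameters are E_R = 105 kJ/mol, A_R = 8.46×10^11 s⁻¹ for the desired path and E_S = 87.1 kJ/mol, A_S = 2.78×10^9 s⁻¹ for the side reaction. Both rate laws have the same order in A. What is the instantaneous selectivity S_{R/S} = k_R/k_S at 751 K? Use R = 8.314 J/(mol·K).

With equal orders, S_{R/S} = k_R/k_S = (A_R/A_S)·exp[(E_S−E_R)/(RT)].
(E_S−E_R)/(RT) = (87.1−105)×10³/(8.314×751) = -17900/6244 = -2.867.
k_R/k_S = (8.46×10^11/2.78×10^9)·exp(-2.867) = 304.3 × 0.05688 = 17.3.

17.3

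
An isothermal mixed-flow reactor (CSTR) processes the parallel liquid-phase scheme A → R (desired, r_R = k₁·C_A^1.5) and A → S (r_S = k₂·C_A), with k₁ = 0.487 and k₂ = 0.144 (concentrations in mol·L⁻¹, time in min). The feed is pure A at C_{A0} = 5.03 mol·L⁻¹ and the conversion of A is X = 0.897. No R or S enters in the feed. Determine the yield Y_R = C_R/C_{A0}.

Exit C_A = C_{A0}(1−X) = 5.03×0.103 = 0.5181 mol·L⁻¹.
In a CSTR the entire volume is at exit conditions, so r_R = 0.487×0.5181^1.5 = 0.1816 and r_S = 0.144×0.5181 = 0.07460.
Fraction of consumed A going to R: r_R/(r_R+r_S) = 0.7088.
C_R = 0.7088·C_{A0}·X = 0.7088×5.03×0.897 = 3.20 mol·L⁻¹; Y_R = C_R/C_{A0} = 0.636.

0.636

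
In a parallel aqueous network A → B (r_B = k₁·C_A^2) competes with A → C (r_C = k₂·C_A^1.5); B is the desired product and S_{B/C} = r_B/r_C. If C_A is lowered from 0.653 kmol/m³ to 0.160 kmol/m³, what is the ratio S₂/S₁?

S_{B/C} = (k₁/k₂)·C_A^0.5, so S₂/S₁ = (C_{A,2}/C_{A,1})^0.5.
= (0.160/0.653)^0.5 = (0.2450)^0.5 = 0.495.

0.495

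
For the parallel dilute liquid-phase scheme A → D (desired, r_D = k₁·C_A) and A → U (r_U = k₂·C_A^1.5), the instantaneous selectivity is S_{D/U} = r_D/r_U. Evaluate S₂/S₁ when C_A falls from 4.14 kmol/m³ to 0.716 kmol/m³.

2.40

S_{D/U} = (k₁/k₂)·C_A^-0.5, so S₂/S₁ = (C_{A,2}/C_{A,1})^-0.5.
= (0.716/4.14)^(-0.5) = (0.1729)^(-0.5) = 2.40.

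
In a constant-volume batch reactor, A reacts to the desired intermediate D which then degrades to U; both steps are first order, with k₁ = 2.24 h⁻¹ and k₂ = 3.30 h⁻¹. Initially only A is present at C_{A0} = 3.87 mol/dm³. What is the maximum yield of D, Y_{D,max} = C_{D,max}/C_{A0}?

0.299

At the optimum, C_{D,max}/C_{A0} = (k₁/k₂)^[k₂/(k₂−k₁)].
= (2.24/3.30)^(3.30/(3.30−2.24)) = (0.6788)^(3.113) = 0.2993.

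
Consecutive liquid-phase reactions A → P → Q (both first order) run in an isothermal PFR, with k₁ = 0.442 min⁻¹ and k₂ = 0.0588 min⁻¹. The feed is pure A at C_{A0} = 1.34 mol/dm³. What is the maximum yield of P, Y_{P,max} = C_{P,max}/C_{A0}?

Evaluating C_P at τ_opt = ln(k₂/k₁)/(k₂−k₁) gives C_{P,max}/C_{A0} = (k₁/k₂)^[k₂/(k₂−k₁)].
= (0.442/0.0588)^(0.0588/(0.0588−0.442)) = (7.517)^(-0.1534) = 0.7338.

0.734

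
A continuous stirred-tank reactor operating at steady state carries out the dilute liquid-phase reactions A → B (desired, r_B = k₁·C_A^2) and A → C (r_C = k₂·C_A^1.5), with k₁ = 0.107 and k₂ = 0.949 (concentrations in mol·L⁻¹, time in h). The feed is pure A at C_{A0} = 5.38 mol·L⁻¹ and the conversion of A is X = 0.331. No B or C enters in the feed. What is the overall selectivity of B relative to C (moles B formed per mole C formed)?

Exit C_A = C_{A0}(1−X) = 5.38×0.669 = 3.599 mol·L⁻¹.
Rates in a CSTR are evaluated at the outlet concentration: r_B = 0.107×3.599^2 = 1.386, r_C = 0.949×3.599^1.5 = 6.480.
Overall selectivity = C_B/C_C = r_Bτ/(r_Cτ) = r_B/r_C = 0.214.

0.214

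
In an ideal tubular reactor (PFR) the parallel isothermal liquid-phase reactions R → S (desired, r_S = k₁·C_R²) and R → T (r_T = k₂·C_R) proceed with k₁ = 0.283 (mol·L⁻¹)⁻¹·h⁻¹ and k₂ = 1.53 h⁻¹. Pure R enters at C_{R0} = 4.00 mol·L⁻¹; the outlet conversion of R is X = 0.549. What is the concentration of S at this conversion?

0.759 mol·L⁻¹

C_R = C_{R0}(1−X) = 1.804 mol·L⁻¹.
Along a PFR/batch, dC_T/dC_R = −r_T/(r_S+r_T) = −k₂/(k₂+k₁·C_R).
Integrating from C_{R0} to C_R: C_T = (1.53/0.283)·ln[(1.53+0.283·4.00)/(1.53+0.283·1.80)] = 5.406·ln(2.662/2.041) = 1.437 mol·L⁻¹.
Then C_S = (C_{R0}−C_R) − C_T = 2.196 − 1.437 = 0.7586 mol·L⁻¹.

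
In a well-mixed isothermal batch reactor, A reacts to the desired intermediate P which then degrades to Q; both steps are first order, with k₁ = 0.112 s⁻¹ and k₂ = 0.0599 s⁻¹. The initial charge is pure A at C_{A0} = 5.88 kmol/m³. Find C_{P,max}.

2.86 kmol/m³

For a first-order series the maximum intermediate yield is C_{P,max}/C_{A0} = (k₁/k₂)^[k₂/(k₂−k₁)].
= (0.112/0.0599)^(0.0599/(0.0599−0.112)) = (1.870)^(-1.150) = 0.4870.
C_{P,max} = 0.4870×5.88 = 2.86 kmol/m³.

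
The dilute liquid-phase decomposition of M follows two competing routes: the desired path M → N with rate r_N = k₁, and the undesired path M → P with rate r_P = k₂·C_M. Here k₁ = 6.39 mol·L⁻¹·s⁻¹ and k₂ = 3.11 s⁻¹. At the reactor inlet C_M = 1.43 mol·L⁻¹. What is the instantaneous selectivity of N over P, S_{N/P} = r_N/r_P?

S_{N/P} = r_N/r_P = (k₁)/(k₂·C_M) = (k₁/k₂)·C_M⁻¹.
= (6.39) / (3.11×1.430) = 6.390/4.447 = 1.44.
The undesired path is higher order in M, so low C_M (CSTR or dilute feed) favours N.

1.44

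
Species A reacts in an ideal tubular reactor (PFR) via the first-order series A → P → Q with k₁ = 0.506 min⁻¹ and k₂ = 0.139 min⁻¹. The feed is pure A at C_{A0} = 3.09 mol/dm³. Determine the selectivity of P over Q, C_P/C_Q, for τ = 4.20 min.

2.19

For first-order series with pure A initially, C_P(τ) = k₁C_{A0}/(k₂−k₁)·(e^(−k₁τ) − e^(−k₂τ)).
e^(−k₁τ) = e^(−0.506×4.20) = e^(−2.125) = 0.1194; e^(−k₂τ) = e^(−0.5838) = 0.5578.
C_P = 0.506×3.09/(0.139−0.506) × (0.1194−0.5578) = (-4.260)×(-0.4384) = 1.868 mol/dm³.
C_A = C_{A0}e^(−k₁τ) = 0.3690 mol/dm³, so C_Q = C_{A0}−C_A−C_P = 0.8534 mol/dm³; C_P/C_Q = 2.19.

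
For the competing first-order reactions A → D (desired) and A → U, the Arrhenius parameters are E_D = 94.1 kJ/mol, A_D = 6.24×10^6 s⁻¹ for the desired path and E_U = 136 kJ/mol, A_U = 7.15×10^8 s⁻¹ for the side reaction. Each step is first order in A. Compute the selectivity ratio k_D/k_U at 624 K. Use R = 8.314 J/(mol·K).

28.1

Since both paths have the same order in A, the concentration cancels and S_{D/U} = k_D/k_U = (A_D/A_U)·exp[(E_U−E_D)/(RT)].
(E_U−E_D)/(RT) = (136−94.1)×10³/(8.314×624) = 41900/5188 = 8.076.
k_D/k_U = (6.24×10^6/7.15×10^8)·exp(8.076) = 0.008727 × 3218 = 28.1.
Since E_D < E_U, lowering the temperature improves selectivity toward D.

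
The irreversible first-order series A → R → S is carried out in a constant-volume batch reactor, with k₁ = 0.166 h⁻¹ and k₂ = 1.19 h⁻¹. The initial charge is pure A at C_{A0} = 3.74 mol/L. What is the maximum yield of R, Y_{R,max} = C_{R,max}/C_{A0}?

0.101

Evaluating C_R at t_opt = ln(k₂/k₁)/(k₂−k₁) gives C_{R,max}/C_{A0} = (k₁/k₂)^[k₂/(k₂−k₁)].
= (0.166/1.19)^(1.19/(1.19−0.166)) = (0.1395)^(1.162) = 0.1014.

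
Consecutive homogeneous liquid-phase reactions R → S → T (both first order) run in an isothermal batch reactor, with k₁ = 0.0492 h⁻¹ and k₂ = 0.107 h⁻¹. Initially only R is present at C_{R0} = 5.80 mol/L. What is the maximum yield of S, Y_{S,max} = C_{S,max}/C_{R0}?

Evaluating C_S at t_opt = ln(k₂/k₁)/(k₂−k₁) gives C_{S,max}/C_{R0} = (k₁/k₂)^[k₂/(k₂−k₁)].
= (0.0492/0.107)^(0.107/(0.107−0.0492)) = (0.4598)^(1.851) = 0.2373.

0.237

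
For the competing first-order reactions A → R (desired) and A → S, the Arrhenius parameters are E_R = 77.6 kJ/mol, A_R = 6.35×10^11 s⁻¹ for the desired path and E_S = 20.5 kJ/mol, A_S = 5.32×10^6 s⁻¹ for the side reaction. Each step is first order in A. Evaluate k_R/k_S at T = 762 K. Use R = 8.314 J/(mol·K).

14.5

With equal orders, S_{R/S} = k_R/k_S = (A_R/A_S)·exp[(E_S−E_R)/(RT)].
(E_S−E_R)/(RT) = (20.5−77.6)×10³/(8.314×762) = -57100/6335 = -9.013.
k_R/k_S = (6.35×10^11/5.32×10^6)·exp(-9.013) = 1.194×10^5 × 1.218×10^-4 = 14.5.
Since E_R > E_S, raising the temperature improves selectivity toward R.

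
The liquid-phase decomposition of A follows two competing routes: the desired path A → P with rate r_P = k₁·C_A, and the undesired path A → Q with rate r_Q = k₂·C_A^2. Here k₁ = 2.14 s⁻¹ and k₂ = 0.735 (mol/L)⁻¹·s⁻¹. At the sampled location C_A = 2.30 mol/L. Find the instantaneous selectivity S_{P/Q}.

1.27

S_{P/Q} = r_P/r_Q = (k₁·C_A)/(k₂·C_A^2) = (k₁/k₂)·C_A⁻¹.
= (2.14×2.300) / (0.735×2.300^2) = 4.922/3.888 = 1.27.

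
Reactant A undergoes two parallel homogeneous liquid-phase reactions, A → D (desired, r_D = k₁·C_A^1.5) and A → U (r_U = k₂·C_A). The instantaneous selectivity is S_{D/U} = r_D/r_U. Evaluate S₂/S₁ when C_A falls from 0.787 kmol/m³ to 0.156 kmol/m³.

S_{D/U} = (k₁/k₂)·C_A^0.5, so S₂/S₁ = (C_{A,2}/C_{A,1})^0.5.
= (0.156/0.787)^0.5 = (0.1982)^0.5 = 0.445.

0.445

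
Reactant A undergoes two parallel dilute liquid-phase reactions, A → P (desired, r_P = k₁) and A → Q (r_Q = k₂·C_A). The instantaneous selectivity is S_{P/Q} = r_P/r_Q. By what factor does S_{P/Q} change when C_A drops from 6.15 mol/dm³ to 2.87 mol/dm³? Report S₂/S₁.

2.14

S_{P/Q} = (k₁/k₂)·C_A⁻¹, so S₂/S₁ = (C_{A,2}/C_{A,1})⁻¹.
= 6.15/2.87 = 2.14.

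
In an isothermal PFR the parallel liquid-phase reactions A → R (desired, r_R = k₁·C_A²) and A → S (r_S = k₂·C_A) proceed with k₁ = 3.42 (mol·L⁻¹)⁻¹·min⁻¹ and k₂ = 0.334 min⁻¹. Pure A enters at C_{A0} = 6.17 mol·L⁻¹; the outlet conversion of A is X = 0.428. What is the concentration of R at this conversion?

C_A = C_{A0}(1−X) = 3.529 mol·L⁻¹.
Along a PFR/batch, dC_S/dC_A = −r_S/(r_R+r_S) = −k₂/(k₂+k₁·C_A).
Integrating from C_{A0} to C_A: C_S = (0.334/3.42)·ln[(0.334+3.42·6.17)/(0.334+3.42·3.53)] = 0.09766·ln(21.44/12.40) = 0.05342 mol·L⁻¹.
Then C_R = (C_{A0}−C_A) − C_S = 2.641 − 0.05342 = 2.587 mol·L⁻¹.

2.59 mol·L⁻¹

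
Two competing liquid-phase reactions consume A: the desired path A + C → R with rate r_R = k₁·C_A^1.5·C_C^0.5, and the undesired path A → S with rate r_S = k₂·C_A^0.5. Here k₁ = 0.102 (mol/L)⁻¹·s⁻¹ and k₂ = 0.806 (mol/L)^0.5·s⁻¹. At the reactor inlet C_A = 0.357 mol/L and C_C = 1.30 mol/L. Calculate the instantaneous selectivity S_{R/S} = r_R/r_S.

S_{R/S} = r_R/r_S = (k₁·C_A^1.5·C_C^0.5)/(k₂·C_A^0.5) = (k₁/k₂)·C_A·C_C^0.5.
= (0.102×0.3570^1.5×1.300^0.5) / (0.806×0.3570^0.5) = 0.02481/0.4816 = 0.0515.

0.0515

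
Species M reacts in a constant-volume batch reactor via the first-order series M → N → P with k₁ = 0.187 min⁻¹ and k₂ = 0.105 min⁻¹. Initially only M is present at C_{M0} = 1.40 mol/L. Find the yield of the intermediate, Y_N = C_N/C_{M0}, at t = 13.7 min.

The intermediate concentration in a first-order A→B→C sequence is C_N = k₁C_{M0}(e^(−k₁t) − e^(−k₂t))/(k₂−k₁).
e^(−k₁t) = e^(−0.187×13.7) = e^(−2.562) = 0.07716; e^(−k₂t) = e^(−1.438) = 0.2373.
C_N = 0.187×1.40/(0.105−0.187) × (0.07716−0.2373) = (-3.193)×(-0.1601) = 0.5112 mol/L.
Y_N = C_N/C_{M0} = 0.5112/1.40 = 0.365.

0.365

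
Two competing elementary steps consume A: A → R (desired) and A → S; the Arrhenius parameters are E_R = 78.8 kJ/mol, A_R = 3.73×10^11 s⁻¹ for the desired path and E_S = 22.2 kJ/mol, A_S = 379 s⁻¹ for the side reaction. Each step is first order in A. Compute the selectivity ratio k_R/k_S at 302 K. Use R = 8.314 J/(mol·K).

0.160

k_R/k_S = (A_R/A_S)·exp[−(E_R−E_S)/(RT)] = (A_R/A_S)·exp[(E_S−E_R)/(RT)].
(E_S−E_R)/(RT) = (22.2−78.8)×10³/(8.314×302) = -56600/2511 = -22.54.
k_R/k_S = (3.73×10^11/379)·exp(-22.54) = 9.842×10^8 × 1.622×10^-10 = 0.160.
Since E_R > E_S, raising the temperature improves selectivity toward R.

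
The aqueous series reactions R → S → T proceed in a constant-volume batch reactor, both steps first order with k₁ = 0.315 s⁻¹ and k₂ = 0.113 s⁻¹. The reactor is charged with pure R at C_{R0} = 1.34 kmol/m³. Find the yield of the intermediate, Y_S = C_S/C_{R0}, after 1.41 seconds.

0.330

Solving the coupled first-order balances gives C_S(t) = [k₁/(k₂−k₁)]·C_{R0}·(e^(−k₁t) − e^(−k₂t)).
e^(−k₁t) = e^(−0.315×1.41) = e^(−0.4441) = 0.6414; e^(−k₂t) = e^(−0.1593) = 0.8527.
C_S = 0.315×1.34/(0.113−0.315) × (0.6414−0.8527) = (-2.090)×(-0.2113) = 0.4416 kmol/m³.
Y_S = C_S/C_{R0} = 0.4416/1.34 = 0.330.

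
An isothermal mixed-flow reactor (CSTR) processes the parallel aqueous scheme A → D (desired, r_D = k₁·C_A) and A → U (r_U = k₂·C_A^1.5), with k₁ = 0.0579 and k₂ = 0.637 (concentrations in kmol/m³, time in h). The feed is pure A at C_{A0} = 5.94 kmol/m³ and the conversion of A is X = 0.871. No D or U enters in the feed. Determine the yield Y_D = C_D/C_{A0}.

Exit C_A = C_{A0}(1−X) = 5.94×0.129 = 0.7663 kmol/m³.
Rates in a CSTR are evaluated at the outlet concentration: r_D = 0.0579×0.7663 = 0.04437, r_U = 0.637×0.7663^1.5 = 0.4273.
Fraction of consumed A going to D: r_D/(r_D+r_U) = 0.09407.
C_D = 0.09407·C_{A0}·X = 0.09407×5.94×0.871 = 0.487 kmol/m³; Y_D = C_D/C_{A0} = 0.0819.

0.0819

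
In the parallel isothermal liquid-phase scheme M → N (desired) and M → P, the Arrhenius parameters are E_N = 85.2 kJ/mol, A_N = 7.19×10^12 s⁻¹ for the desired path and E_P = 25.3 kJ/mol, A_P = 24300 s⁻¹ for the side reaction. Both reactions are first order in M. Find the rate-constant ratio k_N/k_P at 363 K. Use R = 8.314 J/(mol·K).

0.710

With equal orders, S_{N/P} = k_N/k_P = (A_N/A_P)·exp[(E_P−E_N)/(RT)].
(E_P−E_N)/(RT) = (25.3−85.2)×10³/(8.314×363) = -59900/3018 = -19.85.
k_N/k_P = (7.19×10^12/24300)·exp(-19.85) = 2.959×10^8 × 2.400×10^-9 = 0.710.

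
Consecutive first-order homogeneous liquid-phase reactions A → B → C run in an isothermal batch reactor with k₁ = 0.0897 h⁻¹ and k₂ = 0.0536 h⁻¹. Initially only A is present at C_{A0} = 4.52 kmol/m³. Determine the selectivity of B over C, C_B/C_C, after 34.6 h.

0.409

The intermediate concentration in a first-order A→B→C sequence is C_B = k₁C_{A0}(e^(−k₁t) − e^(−k₂t))/(k₂−k₁).
e^(−k₁t) = e^(−0.0897×34.6) = e^(−3.104) = 0.04489; e^(−k₂t) = e^(−1.855) = 0.1565.
C_B = 0.0897×4.52/(0.0536−0.0897) × (0.04489−0.1565) = (-11.23)×(-0.1116) = 1.254 kmol/m³.
C_A = C_{A0}e^(−k₁t) = 0.2029 kmol/m³, so C_C = C_{A0}−C_A−C_B = 3.063 kmol/m³; C_B/C_C = 0.409.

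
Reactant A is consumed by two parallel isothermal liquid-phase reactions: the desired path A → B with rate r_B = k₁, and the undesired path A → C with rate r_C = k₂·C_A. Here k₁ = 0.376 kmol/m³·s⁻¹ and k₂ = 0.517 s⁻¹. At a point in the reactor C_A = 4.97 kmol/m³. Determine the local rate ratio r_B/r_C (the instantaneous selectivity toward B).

S_{B/C} = r_B/r_C = (k₁)/(k₂·C_A) = (k₁/k₂)·C_A⁻¹.
= (0.376) / (0.517×4.970) = 0.3760/2.569 = 0.146.
The undesired path is higher order in A, so low C_A (CSTR or dilute feed) favours B.

0.146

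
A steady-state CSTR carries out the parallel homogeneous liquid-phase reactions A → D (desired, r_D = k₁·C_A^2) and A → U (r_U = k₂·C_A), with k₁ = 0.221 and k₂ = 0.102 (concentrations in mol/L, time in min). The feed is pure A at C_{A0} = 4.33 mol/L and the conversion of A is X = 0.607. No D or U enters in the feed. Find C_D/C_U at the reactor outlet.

Exit C_A = C_{A0}(1−X) = 4.33×0.393 = 1.702 mol/L.
A CSTR operates uniformly at the exit composition, giving r_D = 0.6400 and r_U = 0.1736 (each k·C_A^n at C_A = 1.702).
Overall selectivity = C_D/C_U = r_Dτ/(r_Uτ) = r_D/r_U = 3.69.

3.69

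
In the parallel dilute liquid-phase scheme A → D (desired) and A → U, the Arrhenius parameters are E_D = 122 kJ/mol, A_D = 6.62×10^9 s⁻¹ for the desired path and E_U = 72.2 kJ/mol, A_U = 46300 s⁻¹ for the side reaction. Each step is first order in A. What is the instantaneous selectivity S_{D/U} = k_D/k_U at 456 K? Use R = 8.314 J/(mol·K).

0.282

Since both paths have the same order in A, the concentration cancels and S_{D/U} = k_D/k_U = (A_D/A_U)·exp[(E_U−E_D)/(RT)].
(E_U−E_D)/(RT) = (72.2−122)×10³/(8.314×456) = -49800/3791 = -13.14.
k_D/k_U = (6.62×10^9/46300)·exp(-13.14) = 1.430×10^5 × 1.973×10^-6 = 0.282.
Since E_D > E_U, raising the temperature improves selectivity toward D.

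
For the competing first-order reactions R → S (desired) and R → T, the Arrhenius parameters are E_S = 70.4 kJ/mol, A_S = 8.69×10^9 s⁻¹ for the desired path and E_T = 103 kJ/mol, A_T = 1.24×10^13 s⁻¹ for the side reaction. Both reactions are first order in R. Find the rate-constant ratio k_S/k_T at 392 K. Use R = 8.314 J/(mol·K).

Since both paths have the same order in R, the concentration cancels and S_{S/T} = k_S/k_T = (A_S/A_T)·exp[(E_T−E_S)/(RT)].
(E_T−E_S)/(RT) = (103−70.4)×10³/(8.314×392) = 32600/3259 = 10.00.
k_S/k_T = (8.69×10^9/1.24×10^13)·exp(10.00) = 7.008×10^-4 × 22088 = 15.5.

15.5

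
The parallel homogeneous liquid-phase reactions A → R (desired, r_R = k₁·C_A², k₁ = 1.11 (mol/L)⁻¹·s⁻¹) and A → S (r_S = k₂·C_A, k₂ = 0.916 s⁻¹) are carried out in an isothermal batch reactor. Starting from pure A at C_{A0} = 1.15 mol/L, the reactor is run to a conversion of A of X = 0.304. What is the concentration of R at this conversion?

C_A = C_{A0}(1−X) = 0.8004 mol/L.
Along a PFR/batch, dC_S/dC_A = −r_S/(r_R+r_S) = −k₂/(k₂+k₁·C_A).
Integrating from C_{A0} to C_A: C_S = (0.916/1.11)·ln[(0.916+1.11·1.15)/(0.916+1.11·0.800)] = 0.8252·ln(2.192/1.804) = 0.1607 mol/L.
Then C_R = (C_{A0}−C_A) − C_S = 0.3496 − 0.1607 = 0.1889 mol/L.

0.189 mol/L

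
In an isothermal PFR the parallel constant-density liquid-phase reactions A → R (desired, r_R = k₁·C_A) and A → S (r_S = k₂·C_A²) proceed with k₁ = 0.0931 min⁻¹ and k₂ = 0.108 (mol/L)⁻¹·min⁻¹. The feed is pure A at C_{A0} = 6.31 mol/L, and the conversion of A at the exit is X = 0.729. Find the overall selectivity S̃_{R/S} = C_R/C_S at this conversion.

C_A = C_{A0}(1−X) = 1.710 mol/L.
Along a PFR/batch, dC_R/dC_A = −r_R/(r_R+r_S) = −k₁/(k₁+k₂·C_A).
Integrating from C_{A0} to C_A: C_R = (0.0931/0.108)·ln[(0.0931+0.108·6.31)/(0.0931+0.108·1.71)] = 0.8620·ln(0.7746/0.2778) = 0.8840 mol/L.
C_S = (C_{A0}−C_A)−C_R = 3.716 mol/L; S̃_{R/S} = 0.8840/3.716 = 0.238.

0.238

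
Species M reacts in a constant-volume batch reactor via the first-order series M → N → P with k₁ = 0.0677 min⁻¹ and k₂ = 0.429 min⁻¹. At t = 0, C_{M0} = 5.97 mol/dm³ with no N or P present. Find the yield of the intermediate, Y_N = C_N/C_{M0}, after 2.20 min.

0.0885

Solving the coupled first-order balances gives C_N(t) = [k₁/(k₂−k₁)]·C_{M0}·(e^(−k₁t) − e^(−k₂t)).
e^(−k₁t) = e^(−0.0677×2.20) = e^(−0.1489) = 0.8616; e^(−k₂t) = e^(−0.9438) = 0.3891.
C_N = 0.0677×5.97/(0.429−0.0677) × (0.8616−0.3891) = 1.119×0.4725 = 0.5285 mol/dm³.
Y_N = C_N/C_{M0} = 0.5285/5.97 = 0.0885.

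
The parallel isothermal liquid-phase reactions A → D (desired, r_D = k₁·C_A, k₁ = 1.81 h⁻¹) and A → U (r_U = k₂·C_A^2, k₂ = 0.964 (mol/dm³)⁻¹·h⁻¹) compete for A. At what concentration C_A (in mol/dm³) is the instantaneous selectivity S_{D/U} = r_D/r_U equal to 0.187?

10.0 mol/dm³

S_{D/U} = (k₁/k₂)·C_A⁻¹ ⇒ C_A = (S·k₂/k₁)^(-1).
= (0.187×0.964/1.81)^(-1) = (0.09960)^(-1) = 10.0 mol/dm³.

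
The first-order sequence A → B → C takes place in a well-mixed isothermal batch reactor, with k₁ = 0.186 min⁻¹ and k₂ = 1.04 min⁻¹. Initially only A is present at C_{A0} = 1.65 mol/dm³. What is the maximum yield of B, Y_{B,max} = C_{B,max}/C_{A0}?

0.123

Evaluating C_B at t_opt = ln(k₂/k₁)/(k₂−k₁) gives C_{B,max}/C_{A0} = (k₁/k₂)^[k₂/(k₂−k₁)].
= (0.186/1.04)^(1.04/(1.04−0.186)) = (0.1788)^(1.218) = 0.1229.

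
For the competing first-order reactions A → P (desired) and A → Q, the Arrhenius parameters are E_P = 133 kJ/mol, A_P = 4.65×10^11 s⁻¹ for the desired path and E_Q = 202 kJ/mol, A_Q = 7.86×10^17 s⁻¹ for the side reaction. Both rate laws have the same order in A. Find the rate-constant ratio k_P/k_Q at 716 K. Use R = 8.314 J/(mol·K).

0.0640

k_P/k_Q = (A_P/A_Q)·exp[−(E_P−E_Q)/(RT)] = (A_P/A_Q)·exp[(E_Q−E_P)/(RT)].
(E_Q−E_P)/(RT) = (202−133)×10³/(8.314×716) = 69000/5953 = 11.59.
k_P/k_Q = (4.65×10^11/7.86×10^17)·exp(11.59) = 5.916×10^-7 × 1.081×10^5 = 0.0640.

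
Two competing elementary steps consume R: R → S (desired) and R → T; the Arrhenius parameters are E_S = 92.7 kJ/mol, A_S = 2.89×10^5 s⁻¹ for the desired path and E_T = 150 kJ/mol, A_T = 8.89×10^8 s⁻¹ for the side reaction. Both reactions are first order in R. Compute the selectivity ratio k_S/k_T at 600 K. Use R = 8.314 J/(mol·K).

31.7

k_S/k_T = (A_S/A_T)·exp[−(E_S−E_T)/(RT)] = (A_S/A_T)·exp[(E_T−E_S)/(RT)].
(E_T−E_S)/(RT) = (150−92.7)×10³/(8.314×600) = 57300/4988 = 11.49.
k_S/k_T = (2.89×10^5/8.89×10^8)·exp(11.49) = 3.251×10^-4 × 97407 = 31.7.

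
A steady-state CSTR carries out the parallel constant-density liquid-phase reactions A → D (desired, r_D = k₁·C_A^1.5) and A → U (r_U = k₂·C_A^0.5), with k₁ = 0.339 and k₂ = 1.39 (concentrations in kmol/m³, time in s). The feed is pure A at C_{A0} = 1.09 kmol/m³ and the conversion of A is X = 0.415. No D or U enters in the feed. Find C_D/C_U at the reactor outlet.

0.156

Exit C_A = C_{A0}(1−X) = 1.09×0.585 = 0.6377 kmol/m³.
Rates in a CSTR are evaluated at the outlet concentration: r_D = 0.339×0.6377^1.5 = 0.1726, r_U = 1.39×0.6377^0.5 = 1.110.
Overall selectivity = C_D/C_U = r_Dτ/(r_Uτ) = r_D/r_U = 0.156.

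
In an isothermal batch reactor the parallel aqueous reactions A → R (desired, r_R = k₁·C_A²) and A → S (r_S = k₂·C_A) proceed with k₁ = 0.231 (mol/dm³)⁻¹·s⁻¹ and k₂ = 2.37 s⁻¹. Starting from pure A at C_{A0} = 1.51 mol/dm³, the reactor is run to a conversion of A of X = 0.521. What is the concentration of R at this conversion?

C_A = C_{A0}(1−X) = 0.7233 mol/dm³.
Along a PFR/batch, dC_S/dC_A = −r_S/(r_R+r_S) = −k₂/(k₂+k₁·C_A).
Integrating from C_{A0} to C_A: C_S = (2.37/0.231)·ln[(2.37+0.231·1.51)/(2.37+0.231·0.723)] = 10.26·ln(2.719/2.537) = 0.7098 mol/dm³.
Then C_R = (C_{A0}−C_A) − C_S = 0.7867 − 0.7098 = 0.07694 mol/dm³.

0.0769 mol/dm³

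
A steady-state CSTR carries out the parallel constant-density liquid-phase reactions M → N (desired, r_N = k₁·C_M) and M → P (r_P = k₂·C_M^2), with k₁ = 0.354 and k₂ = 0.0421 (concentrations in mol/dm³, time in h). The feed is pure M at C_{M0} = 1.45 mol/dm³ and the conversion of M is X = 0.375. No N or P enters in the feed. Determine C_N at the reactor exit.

Exit C_M = C_{M0}(1−X) = 1.45×0.625 = 0.9062 mol/dm³.
A CSTR operates uniformly at the exit composition, giving r_N = 0.3208 and r_P = 0.03458 (each k·C_M^n at C_M = 0.9062).
Fraction of consumed M going to N: r_N/(r_N+r_P) = 0.9027.
C_N = 0.9027·C_{M0}·X = 0.9027×1.45×0.375 = 0.491 mol/dm³.

0.491 mol/dm³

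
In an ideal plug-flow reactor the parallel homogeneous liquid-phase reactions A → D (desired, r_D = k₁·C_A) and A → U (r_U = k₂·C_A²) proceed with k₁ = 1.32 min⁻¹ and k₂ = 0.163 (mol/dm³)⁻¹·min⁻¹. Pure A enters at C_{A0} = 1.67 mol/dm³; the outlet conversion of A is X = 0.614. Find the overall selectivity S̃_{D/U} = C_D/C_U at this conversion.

7.06

C_A = C_{A0}(1−X) = 0.6446 mol/dm³.
Along a PFR/batch, dC_D/dC_A = −r_D/(r_D+r_U) = −k₁/(k₁+k₂·C_A).
Integrating from C_{A0} to C_A: C_D = (1.32/0.163)·ln[(1.32+0.163·1.67)/(1.32+0.163·0.645)] = 8.098·ln(1.592/1.425) = 0.8981 mol/dm³.
C_U = (C_{A0}−C_A)−C_D = 0.1273 mol/dm³; S̃_{D/U} = 0.8981/0.1273 = 7.06.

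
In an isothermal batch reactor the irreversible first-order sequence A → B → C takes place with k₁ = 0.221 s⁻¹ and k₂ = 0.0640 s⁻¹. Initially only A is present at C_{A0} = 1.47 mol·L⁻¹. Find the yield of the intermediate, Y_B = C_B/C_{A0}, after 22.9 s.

0.316

For first-order series with pure A initially, C_B(t) = k₁C_{A0}/(k₂−k₁)·(e^(−k₁t) − e^(−k₂t)).
e^(−k₁t) = e^(−0.221×22.9) = e^(−5.061) = 0.006340; e^(−k₂t) = e^(−1.466) = 0.2309.
C_B = 0.221×1.47/(0.0640−0.221) × (0.006340−0.2309) = (-2.069)×(-0.2246) = 0.4647 mol·L⁻¹.
Y_B = C_B/C_{A0} = 0.4647/1.47 = 0.316.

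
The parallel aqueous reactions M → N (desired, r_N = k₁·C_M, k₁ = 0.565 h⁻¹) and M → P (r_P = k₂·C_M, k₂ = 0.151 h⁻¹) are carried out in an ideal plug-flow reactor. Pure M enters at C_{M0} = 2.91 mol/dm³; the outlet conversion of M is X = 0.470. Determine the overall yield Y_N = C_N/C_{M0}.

C_M = C_{M0}(1−X) = 1.542 mol/dm³.
Both paths are first order in M, so the instantaneous fraction to N is constant: dC_N/d(−C_M) = k₁/(k₁+k₂) = 0.7891.
C_N = 0.7891·(C_{M0}−C_M) = 0.7891×1.368 = 1.08 mol/dm³.
Y_N = C_N/C_{M0} = 1.079/2.91 = 0.371.

0.371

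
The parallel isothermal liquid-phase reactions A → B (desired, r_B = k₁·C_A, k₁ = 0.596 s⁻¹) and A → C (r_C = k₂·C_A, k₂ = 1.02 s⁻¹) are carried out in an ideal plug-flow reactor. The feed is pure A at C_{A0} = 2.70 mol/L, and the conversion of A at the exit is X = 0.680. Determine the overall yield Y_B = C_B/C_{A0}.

0.251

C_A = C_{A0}(1−X) = 0.8640 mol/L.
Both paths are first order in A, so the instantaneous fraction to B is constant: dC_B/d(−C_A) = k₁/(k₁+k₂) = 0.3688.
C_B = 0.3688·(C_{A0}−C_A) = 0.3688×1.836 = 0.677 mol/L.
Y_B = C_B/C_{A0} = 0.6771/2.70 = 0.251.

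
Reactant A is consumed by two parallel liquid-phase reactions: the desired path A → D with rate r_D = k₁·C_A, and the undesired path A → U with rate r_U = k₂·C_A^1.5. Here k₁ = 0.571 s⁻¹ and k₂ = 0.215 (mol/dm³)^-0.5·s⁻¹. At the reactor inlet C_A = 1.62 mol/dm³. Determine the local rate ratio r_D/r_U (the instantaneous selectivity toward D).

2.09

S_{D/U} = r_D/r_U = (k₁·C_A)/(k₂·C_A^1.5) = (k₁/k₂)·C_A^-0.5.
= (0.571×1.620) / (0.215×1.620^1.5) = 0.9250/0.4433 = 2.09.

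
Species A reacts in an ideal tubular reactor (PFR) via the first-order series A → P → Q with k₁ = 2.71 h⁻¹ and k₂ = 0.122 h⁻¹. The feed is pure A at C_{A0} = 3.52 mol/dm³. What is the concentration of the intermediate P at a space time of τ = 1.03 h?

Solving the coupled first-order balances gives C_P(τ) = [k₁/(k₂−k₁)]·C_{A0}·(e^(−k₁τ) − e^(−k₂τ)).
e^(−k₁τ) = e^(−2.71×1.03) = e^(−2.791) = 0.06134; e^(−k₂τ) = e^(−0.1257) = 0.8819.
C_P = 2.71×3.52/(0.122−2.71) × (0.06134−0.8819) = (-3.686)×(-0.8206) = 3.025 mol/dm³.

3.02 mol/dm³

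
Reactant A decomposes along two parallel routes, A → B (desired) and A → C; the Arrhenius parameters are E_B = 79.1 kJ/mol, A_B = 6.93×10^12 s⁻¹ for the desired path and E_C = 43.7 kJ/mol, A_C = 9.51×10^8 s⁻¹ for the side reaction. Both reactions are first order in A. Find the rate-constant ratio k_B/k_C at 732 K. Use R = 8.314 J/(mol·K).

With equal orders, S_{B/C} = k_B/k_C = (A_B/A_C)·exp[(E_C−E_B)/(RT)].
(E_C−E_B)/(RT) = (43.7−79.1)×10³/(8.314×732) = -35400/6086 = -5.817.
k_B/k_C = (6.93×10^12/9.51×10^8)·exp(-5.817) = 7287 × 0.002977 = 21.7.
Since E_B > E_C, raising the temperature improves selectivity toward B.

21.7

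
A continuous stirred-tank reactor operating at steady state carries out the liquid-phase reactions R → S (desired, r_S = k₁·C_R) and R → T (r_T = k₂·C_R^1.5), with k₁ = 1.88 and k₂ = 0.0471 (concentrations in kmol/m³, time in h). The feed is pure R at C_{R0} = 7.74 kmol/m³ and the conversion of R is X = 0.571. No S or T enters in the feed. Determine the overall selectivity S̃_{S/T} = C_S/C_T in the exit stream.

Exit C_R = C_{R0}(1−X) = 7.74×0.429 = 3.320 kmol/m³.
In a CSTR the entire volume is at exit conditions, so r_S = 1.88×3.320 = 6.242 and r_T = 0.0471×3.320^1.5 = 0.2850.
Overall selectivity = C_S/C_T = r_Sτ/(r_Tτ) = r_S/r_T = 21.9.

21.9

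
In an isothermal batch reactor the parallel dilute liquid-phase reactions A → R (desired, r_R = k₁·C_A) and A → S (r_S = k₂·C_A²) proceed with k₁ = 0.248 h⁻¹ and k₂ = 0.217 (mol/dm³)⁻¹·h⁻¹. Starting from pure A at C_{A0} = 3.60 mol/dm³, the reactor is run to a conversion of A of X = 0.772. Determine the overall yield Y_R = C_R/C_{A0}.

C_A = C_{A0}(1−X) = 0.8208 mol/dm³.
Along a PFR/batch, dC_R/dC_A = −r_R/(r_R+r_S) = −k₁/(k₁+k₂·C_A).
Integrating from C_{A0} to C_A: C_R = (0.248/0.217)·ln[(0.248+0.217·3.60)/(0.248+0.217·0.821)] = 1.143·ln(1.029/0.4261) = 1.008 mol/dm³.
Y_R = C_R/C_{A0} = 1.008/3.60 = 0.280.

0.280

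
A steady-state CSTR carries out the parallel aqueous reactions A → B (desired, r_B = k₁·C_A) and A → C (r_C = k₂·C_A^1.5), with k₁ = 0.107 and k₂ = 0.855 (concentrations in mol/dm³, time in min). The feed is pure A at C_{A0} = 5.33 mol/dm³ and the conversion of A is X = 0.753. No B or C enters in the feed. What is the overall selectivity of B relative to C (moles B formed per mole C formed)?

Exit C_A = C_{A0}(1−X) = 5.33×0.247 = 1.317 mol/dm³.
A CSTR operates uniformly at the exit composition, giving r_B = 0.1409 and r_C = 1.292 (each k·C_A^n at C_A = 1.317).
Overall selectivity = C_B/C_C = r_Bτ/(r_Cτ) = r_B/r_C = 0.109.

0.109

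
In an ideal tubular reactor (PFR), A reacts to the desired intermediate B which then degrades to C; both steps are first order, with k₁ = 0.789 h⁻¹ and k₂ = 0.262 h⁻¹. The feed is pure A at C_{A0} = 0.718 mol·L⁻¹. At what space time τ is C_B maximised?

The intermediate peaks when r₁ = r₂, i.e. k₁e^(−k₁τ) = k₂e^(−k₂τ), giving τ_opt = ln(k₂/k₁)/(k₂−k₁).
= ln(0.262/0.789)/(0.262−0.789) = ln(0.3321)/-0.5270 = -1.102/-0.5270 = 2.09 h.

2.09 h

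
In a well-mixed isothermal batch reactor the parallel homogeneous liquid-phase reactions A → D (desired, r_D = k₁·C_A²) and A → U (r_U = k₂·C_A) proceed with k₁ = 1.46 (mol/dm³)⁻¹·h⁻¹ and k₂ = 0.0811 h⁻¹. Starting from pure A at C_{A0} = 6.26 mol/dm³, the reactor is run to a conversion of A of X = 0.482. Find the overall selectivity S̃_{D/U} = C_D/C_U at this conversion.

C_A = C_{A0}(1−X) = 3.243 mol/dm³.
Along a PFR/batch, dC_U/dC_A = −r_U/(r_D+r_U) = −k₂/(k₂+k₁·C_A).
Integrating from C_{A0} to C_A: C_U = (0.0811/1.46)·ln[(0.0811+1.46·6.26)/(0.0811+1.46·3.24)] = 0.05555·ln(9.221/4.815) = 0.03609 mol/dm³.
Then C_D = (C_{A0}−C_A) − C_U = 3.017 − 0.03609 = 2.981 mol/dm³.
S̃_{D/U} = C_D/C_U = 2.981/0.03609 = 82.6.

82.6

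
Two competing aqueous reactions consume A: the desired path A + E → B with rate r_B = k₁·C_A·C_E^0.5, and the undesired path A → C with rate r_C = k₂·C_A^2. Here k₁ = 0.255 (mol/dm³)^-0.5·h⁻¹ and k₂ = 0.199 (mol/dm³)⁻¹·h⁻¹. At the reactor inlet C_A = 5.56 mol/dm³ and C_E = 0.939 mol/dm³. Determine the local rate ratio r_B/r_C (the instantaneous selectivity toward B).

S_{B/C} = r_B/r_C = (k₁·C_A·C_E^0.5)/(k₂·C_A^2) = (k₁/k₂)·C_A⁻¹·C_E^0.5.
= (0.255×5.560×0.9390^0.5) / (0.199×5.560^2) = 1.374/6.152 = 0.223.

0.223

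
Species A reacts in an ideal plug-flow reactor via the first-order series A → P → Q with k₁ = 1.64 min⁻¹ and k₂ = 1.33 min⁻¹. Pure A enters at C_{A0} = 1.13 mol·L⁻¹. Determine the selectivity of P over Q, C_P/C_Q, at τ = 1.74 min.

For first-order series with pure A initially, C_P(τ) = k₁C_{A0}/(k₂−k₁)·(e^(−k₁τ) − e^(−k₂τ)).
e^(−k₁τ) = e^(−1.64×1.74) = e^(−2.854) = 0.05764; e^(−k₂τ) = e^(−2.314) = 0.09885.
C_P = 1.64×1.13/(1.33−1.64) × (0.05764−0.09885) = (-5.978)×(-0.04121) = 0.2463 mol·L⁻¹.
C_A = C_{A0}e^(−k₁τ) = 0.06513 mol·L⁻¹, so C_Q = C_{A0}−C_A−C_P = 0.8185 mol·L⁻¹; C_P/C_Q = 0.301.

0.301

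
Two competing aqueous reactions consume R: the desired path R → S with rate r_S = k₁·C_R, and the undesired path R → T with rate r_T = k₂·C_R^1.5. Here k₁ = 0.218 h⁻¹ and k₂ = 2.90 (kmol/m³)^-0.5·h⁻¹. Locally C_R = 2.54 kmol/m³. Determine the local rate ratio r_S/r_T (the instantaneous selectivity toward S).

S_{S/T} = r_S/r_T = (k₁·C_R)/(k₂·C_R^1.5) = (k₁/k₂)·C_R^-0.5.
= (0.218×2.540) / (2.90×2.540^1.5) = 0.5537/11.74 = 0.0472.
The undesired path is higher order in R, so low C_R (CSTR or dilute feed) favours S.

0.0472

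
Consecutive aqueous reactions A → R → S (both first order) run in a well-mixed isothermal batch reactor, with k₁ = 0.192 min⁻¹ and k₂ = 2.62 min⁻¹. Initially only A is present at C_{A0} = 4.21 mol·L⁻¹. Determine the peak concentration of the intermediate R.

0.251 mol·L⁻¹

For a first-order series the maximum intermediate yield is C_{R,max}/C_{A0} = (k₁/k₂)^[k₂/(k₂−k₁)].
= (0.192/2.62)^(2.62/(2.62−0.192)) = (0.07328)^(1.079) = 0.05960.
C_{R,max} = 0.05960×4.21 = 0.251 mol·L⁻¹.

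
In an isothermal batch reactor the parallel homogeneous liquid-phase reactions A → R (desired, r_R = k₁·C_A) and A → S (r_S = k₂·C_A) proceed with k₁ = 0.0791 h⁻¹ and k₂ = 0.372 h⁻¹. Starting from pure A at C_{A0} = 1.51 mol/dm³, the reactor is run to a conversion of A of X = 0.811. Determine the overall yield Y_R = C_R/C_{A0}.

0.142

C_A = C_{A0}(1−X) = 0.2854 mol/dm³.
Both paths are first order in A, so the instantaneous fraction to R is constant: dC_R/d(−C_A) = k₁/(k₁+k₂) = 0.1753.
C_R = 0.1753·(C_{A0}−C_A) = 0.1753×1.225 = 0.215 mol/dm³.
Y_R = C_R/C_{A0} = 0.2147/1.51 = 0.142.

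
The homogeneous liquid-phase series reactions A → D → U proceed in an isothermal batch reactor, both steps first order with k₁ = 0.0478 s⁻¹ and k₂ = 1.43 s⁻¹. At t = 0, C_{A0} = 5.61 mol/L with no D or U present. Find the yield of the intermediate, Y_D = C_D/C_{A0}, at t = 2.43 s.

0.0297

Solving the coupled first-order balances gives C_D(t) = [k₁/(k₂−k₁)]·C_{A0}·(e^(−k₁t) − e^(−k₂t)).
e^(−k₁t) = e^(−0.0478×2.43) = e^(−0.1162) = 0.8903; e^(−k₂t) = e^(−3.475) = 0.03096.
C_D = 0.0478×5.61/(1.43−0.0478) × (0.8903−0.03096) = 0.1940×0.8594 = 0.1667 mol/L.
Y_D = C_D/C_{A0} = 0.1667/5.61 = 0.0297.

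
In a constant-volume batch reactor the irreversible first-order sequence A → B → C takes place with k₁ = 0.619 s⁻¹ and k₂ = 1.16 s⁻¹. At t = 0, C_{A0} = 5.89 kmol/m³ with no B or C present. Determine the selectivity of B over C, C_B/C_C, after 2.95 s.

Solving the coupled first-order balances gives C_B(t) = [k₁/(k₂−k₁)]·C_{A0}·(e^(−k₁t) − e^(−k₂t)).
e^(−k₁t) = e^(−0.619×2.95) = e^(−1.826) = 0.1610; e^(−k₂t) = e^(−3.422) = 0.03265.
C_B = 0.619×5.89/(1.16−0.619) × (0.1610−0.03265) = 6.739×0.1284 = 0.8653 kmol/m³.
C_A = C_{A0}e^(−k₁t) = 0.9486 kmol/m³, so C_C = C_{A0}−C_A−C_B = 4.076 kmol/m³; C_B/C_C = 0.212.

0.212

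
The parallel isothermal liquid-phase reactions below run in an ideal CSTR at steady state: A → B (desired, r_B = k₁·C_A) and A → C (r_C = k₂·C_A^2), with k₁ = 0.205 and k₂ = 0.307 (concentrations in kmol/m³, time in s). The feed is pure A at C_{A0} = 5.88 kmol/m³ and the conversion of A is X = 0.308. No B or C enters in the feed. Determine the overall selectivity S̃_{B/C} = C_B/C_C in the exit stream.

0.164

Exit C_A = C_{A0}(1−X) = 5.88×0.692 = 4.069 kmol/m³.
Rates in a CSTR are evaluated at the outlet concentration: r_B = 0.205×4.069 = 0.8341, r_C = 0.307×4.069^2 = 5.083.
Overall selectivity = C_B/C_C = r_Bτ/(r_Cτ) = r_B/r_C = 0.164.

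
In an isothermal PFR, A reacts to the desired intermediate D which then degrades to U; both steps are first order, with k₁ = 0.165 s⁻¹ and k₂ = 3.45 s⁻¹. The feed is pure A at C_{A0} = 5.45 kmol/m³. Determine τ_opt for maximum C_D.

0.925 s

The intermediate peaks when r₁ = r₂, i.e. k₁e^(−k₁τ) = k₂e^(−k₂τ), giving τ_opt = ln(k₂/k₁)/(k₂−k₁).
= ln(3.45/0.165)/(3.45−0.165) = ln(20.91)/3.285 = 3.040/3.285 = 0.925 s.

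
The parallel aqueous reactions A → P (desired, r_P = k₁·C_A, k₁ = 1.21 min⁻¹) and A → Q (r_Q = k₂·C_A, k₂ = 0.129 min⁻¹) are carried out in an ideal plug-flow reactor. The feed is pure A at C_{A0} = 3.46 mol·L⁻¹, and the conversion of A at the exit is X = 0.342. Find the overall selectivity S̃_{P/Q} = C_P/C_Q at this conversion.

C_A = C_{A0}(1−X) = 2.277 mol·L⁻¹.
Both paths are first order in A, so the instantaneous fraction to P is constant: dC_P/d(−C_A) = k₁/(k₁+k₂) = 0.9037.
C_P = 0.9037·(C_{A0}−C_A) = 0.9037×1.183 = 1.07 mol·L⁻¹.
C_Q = (C_{A0}−C_A)−C_P = 0.1140 mol·L⁻¹; S̃_{P/Q} = 1.069/0.1140 = 9.38.

9.38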